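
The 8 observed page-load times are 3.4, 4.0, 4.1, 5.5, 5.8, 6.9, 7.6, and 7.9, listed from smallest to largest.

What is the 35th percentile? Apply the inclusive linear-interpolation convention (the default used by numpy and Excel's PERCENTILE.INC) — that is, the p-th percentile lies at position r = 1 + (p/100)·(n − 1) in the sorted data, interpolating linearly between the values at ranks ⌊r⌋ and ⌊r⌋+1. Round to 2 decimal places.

n = 8.
r = 1 + (35/100)·(8 − 1) = 1 + 2.45 = 3.45.
Rank 3 is 4.1 and rank 4 is 5.5.
Interpolate: 4.1 + 0.45·(5.5 − 4.1) = 4.1 + 0.45·1.4 = 4.73.

4.73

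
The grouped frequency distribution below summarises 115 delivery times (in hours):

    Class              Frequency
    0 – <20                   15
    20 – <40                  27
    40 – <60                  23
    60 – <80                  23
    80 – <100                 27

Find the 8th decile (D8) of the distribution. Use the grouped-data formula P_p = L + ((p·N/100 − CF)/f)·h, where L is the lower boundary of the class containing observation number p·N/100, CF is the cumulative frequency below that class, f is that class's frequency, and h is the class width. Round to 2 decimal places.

82.96

N = 115; target position k = 80/100 · 115 = 92.
Cumulative frequencies: 15, 42, 65, 88, 115.
Observation 92 falls in the class 80 – <100.
L = 80, CF = 88, f = 27, h = 20.
P80 = 80 + ((92 − 88)/27)·20 = 80 + 2.96296 = 82.963.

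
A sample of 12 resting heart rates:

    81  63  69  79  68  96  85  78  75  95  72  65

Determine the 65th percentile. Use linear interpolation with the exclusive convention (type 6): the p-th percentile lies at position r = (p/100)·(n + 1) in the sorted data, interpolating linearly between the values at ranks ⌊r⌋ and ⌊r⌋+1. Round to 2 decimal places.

79.90

Sorted: 63, 65, 68, 69, 72, 75, 78, 79, 81, 85, 95, 96.
n = 12.
r = (65/100)·(12 + 1) = 8.45.
Rank 8 is 79 and rank 9 is 81.
Interpolate: 79 + 0.45·(81 − 79) = 79 + 0.45·2 = 79.9.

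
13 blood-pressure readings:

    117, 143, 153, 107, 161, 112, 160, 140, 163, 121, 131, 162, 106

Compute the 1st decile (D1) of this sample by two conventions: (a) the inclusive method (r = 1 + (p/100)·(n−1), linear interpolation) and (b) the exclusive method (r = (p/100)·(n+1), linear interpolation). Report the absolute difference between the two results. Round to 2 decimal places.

Sorted: 106, 107, 112, 117, 121, 131, 140, 143, 153, 160, 161, 162, 163.
n = 13.
(a) r = 2.2; between ranks 2 (107) and 3 (112): 108.
(b) r = 1.4; between ranks 1 (106) and 2 (107): 106.4.
|108 − 106.4| = 1.6.

1.60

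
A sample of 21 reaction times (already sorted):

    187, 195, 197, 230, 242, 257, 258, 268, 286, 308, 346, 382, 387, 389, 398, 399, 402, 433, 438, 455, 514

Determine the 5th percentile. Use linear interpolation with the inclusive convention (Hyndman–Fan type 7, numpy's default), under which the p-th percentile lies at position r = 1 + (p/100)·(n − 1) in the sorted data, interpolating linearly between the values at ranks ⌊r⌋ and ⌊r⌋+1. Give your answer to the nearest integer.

n = 21.
r = 1 + (5/100)·(21 − 1) = 1 + 1 = 2.
r is an integer, so P5 is the value at rank 2: 195.

195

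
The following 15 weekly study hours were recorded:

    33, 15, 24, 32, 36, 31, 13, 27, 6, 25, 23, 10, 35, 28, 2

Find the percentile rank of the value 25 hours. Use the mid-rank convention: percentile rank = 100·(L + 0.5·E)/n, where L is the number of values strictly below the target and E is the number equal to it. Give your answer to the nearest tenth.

Sorted: 2, 6, 10, 13, 15, 23, 24, 25, 27, 28, 31, 32, 33, 35, 36.
Count below 25: L = 7; count equal: E = 1; n = 15.
Percentile rank = 100·(7 + 0.5·1)/15 = 100·7.5/15 = 50.

50.0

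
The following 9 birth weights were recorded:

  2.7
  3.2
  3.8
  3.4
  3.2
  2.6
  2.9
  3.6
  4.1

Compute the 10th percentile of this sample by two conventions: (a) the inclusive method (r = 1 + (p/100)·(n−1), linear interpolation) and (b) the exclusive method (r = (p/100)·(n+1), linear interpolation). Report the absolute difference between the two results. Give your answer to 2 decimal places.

0.08

Sorted: 2.6, 2.7, 2.9, 3.2, 3.2, 3.4, 3.6, 3.8, 4.1.
n = 9.
(a) r = 1.8; between ranks 1 (2.6) and 2 (2.7): 2.68.
(b) r = 1 → value at rank 1 = 2.6.
|2.68 − 2.6| = 0.08.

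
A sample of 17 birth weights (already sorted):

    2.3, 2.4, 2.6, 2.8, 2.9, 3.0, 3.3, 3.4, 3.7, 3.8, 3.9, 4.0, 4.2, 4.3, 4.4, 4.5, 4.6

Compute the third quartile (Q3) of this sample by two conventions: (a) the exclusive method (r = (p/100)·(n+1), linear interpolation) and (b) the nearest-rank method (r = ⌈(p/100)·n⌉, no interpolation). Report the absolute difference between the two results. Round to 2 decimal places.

n = 17.
(a) r = 13.5; between ranks 13 (4.2) and 14 (4.3): 4.25.
(b) the nearest-rank method: rank 13 → 4.2.
|4.25 − 4.2| = 0.05.

0.05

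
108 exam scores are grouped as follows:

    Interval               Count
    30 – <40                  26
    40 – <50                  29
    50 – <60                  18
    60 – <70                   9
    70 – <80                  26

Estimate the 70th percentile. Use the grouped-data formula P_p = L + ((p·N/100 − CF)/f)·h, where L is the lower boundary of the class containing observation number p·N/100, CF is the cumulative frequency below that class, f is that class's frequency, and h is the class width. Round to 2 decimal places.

N = 108; target position k = 70/100 · 108 = 75.6.
Cumulative frequencies: 26, 55, 73, 82, 108.
Observation 75.6 falls in the class 60 – <70.
L = 60, CF = 73, f = 9, h = 10.
P70 = 60 + ((75.6 − 73)/9)·10 = 60 + 2.88889 = 62.8889.

62.89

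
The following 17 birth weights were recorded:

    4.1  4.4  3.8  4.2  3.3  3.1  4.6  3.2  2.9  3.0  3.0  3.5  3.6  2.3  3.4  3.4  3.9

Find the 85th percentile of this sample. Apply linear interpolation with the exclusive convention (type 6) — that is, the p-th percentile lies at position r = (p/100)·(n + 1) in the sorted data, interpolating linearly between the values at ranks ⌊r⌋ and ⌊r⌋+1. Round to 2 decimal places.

4.26

Sorted: 2.3, 2.9, 3.0, 3.0, 3.1, 3.2, 3.3, 3.4, 3.4, 3.5, 3.6, 3.8, 3.9, 4.1, 4.2, 4.4, 4.6.
n = 17.
r = (85/100)·(17 + 1) = 15.3.
Rank 15 is 4.2 and rank 16 is 4.4.
Interpolate: 4.2 + 0.3·(4.4 − 4.2) = 4.2 + 0.3·0.2 = 4.26.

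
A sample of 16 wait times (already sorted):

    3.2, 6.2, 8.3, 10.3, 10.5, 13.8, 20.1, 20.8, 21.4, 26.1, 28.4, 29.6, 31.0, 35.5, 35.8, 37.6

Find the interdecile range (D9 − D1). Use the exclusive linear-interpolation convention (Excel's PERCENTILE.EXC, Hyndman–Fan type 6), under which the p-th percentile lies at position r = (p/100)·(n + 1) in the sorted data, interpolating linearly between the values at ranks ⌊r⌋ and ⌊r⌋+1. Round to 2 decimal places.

n = 16.
P10: r = 1.7; ranks 1–2 are 3.2, 6.2; interpolating gives 5.3.
P90: r = 15.3; ranks 15–16 are 35.8, 37.6; interpolating gives 36.34.
Difference: 36.34 − 5.3 = 31.04.

31.04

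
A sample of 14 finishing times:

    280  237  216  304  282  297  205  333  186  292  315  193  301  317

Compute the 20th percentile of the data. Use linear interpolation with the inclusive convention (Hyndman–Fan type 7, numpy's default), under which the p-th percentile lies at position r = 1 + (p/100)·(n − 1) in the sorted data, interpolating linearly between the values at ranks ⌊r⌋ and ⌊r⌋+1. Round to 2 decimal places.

211.60

Sorted: 186, 193, 205, 216, 237, 280, 282, 292, 297, 301, 304, 315, 317, 333.
n = 14.
r = 1 + (20/100)·(14 − 1) = 1 + 2.6 = 3.6.
Rank 3 is 205 and rank 4 is 216.
Interpolate: 205 + 0.6·(216 − 205) = 205 + 0.6·11 = 211.6.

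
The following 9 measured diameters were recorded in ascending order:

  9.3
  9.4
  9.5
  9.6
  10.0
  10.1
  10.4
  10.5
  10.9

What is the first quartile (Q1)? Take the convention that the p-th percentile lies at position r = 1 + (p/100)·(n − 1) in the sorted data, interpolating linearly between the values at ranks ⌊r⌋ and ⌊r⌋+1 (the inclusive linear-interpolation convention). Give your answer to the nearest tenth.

9.5

n = 9.
r = 1 + (25/100)·(9 − 1) = 1 + 2 = 3.
r is an integer, so P25 is the value at rank 3: 9.5.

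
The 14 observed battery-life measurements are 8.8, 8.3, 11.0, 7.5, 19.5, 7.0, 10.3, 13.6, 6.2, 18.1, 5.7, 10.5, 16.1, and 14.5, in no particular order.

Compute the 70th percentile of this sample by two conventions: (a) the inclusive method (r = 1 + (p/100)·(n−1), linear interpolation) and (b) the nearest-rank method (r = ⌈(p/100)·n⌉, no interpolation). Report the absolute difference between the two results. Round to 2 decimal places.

Sorted: 5.7, 6.2, 7.0, 7.5, 8.3, 8.8, 10.3, 10.5, 11.0, 13.6, 14.5, 16.1, 18.1, 19.5.
n = 14.
(a) r = 10.1; between ranks 10 (13.6) and 11 (14.5): 13.69.
(b) the nearest-rank method: rank 10 → 13.6.
|13.69 − 13.6| = 0.09.

0.09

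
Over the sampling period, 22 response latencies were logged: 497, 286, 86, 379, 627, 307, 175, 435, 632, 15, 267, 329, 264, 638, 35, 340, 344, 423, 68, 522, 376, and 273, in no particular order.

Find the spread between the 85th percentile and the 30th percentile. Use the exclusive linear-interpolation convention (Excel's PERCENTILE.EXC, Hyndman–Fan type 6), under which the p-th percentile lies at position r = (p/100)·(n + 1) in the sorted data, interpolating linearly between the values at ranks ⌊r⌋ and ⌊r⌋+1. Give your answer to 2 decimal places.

Sorted: 15, 35, 68, 86, 175, 264, 267, 273, 286, 307, 329, 340, 344, 376, 379, 423, 435, 497, 522, 627, 632, 638.
n = 22.
P30: r = 6.9; ranks 6–7 are 264, 267; interpolating gives 266.7.
P85: r = 19.55; ranks 19–20 are 522, 627; interpolating gives 579.75.
Difference: 579.75 − 266.7 = 313.05.

313.05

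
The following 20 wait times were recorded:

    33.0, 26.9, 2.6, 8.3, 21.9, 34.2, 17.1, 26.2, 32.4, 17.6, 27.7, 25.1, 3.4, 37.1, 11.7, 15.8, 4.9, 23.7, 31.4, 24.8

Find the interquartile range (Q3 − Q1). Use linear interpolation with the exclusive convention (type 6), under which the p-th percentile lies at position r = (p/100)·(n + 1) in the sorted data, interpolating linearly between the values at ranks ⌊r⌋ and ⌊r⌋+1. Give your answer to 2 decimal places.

17.75

Sorted: 2.6, 3.4, 4.9, 8.3, 11.7, 15.8, 17.1, 17.6, 21.9, 23.7, 24.8, 25.1, 26.2, 26.9, 27.7, 31.4, 32.4, 33.0, 34.2, 37.1.
n = 20.
P25: r = 5.25; ranks 5–6 are 11.7, 15.8; interpolating gives 12.725.
P75: r = 15.75; ranks 15–16 are 27.7, 31.4; interpolating gives 30.475.
Difference: 30.475 − 12.725 = 17.75.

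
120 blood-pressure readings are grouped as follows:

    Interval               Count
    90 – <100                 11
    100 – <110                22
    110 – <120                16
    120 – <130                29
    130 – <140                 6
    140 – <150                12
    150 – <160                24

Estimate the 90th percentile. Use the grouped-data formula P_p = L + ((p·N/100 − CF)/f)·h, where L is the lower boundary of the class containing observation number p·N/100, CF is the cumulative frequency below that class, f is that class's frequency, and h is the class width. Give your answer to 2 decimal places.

155.00

N = 120; target position k = 90/100 · 120 = 108.
Cumulative frequencies: 11, 33, 49, 78, 84, 96, 120.
Observation 108 falls in the class 150 – <160.
L = 150, CF = 96, f = 24, h = 10.
P90 = 150 + ((108 − 96)/24)·10 = 150 + 5 = 155.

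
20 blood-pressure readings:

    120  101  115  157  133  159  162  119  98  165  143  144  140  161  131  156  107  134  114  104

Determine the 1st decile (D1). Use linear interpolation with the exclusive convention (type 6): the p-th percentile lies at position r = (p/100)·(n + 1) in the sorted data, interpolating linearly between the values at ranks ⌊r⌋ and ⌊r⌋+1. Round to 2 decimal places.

101.30

Sorted: 98, 101, 104, 107, 114, 115, 119, 120, 131, 133, 134, 140, 143, 144, 156, 157, 159, 161, 162, 165.
n = 20.
r = (10/100)·(20 + 1) = 2.1.
Rank 2 is 101 and rank 3 is 104.
Interpolate: 101 + 0.1·(104 − 101) = 101 + 0.1·3 = 101.3.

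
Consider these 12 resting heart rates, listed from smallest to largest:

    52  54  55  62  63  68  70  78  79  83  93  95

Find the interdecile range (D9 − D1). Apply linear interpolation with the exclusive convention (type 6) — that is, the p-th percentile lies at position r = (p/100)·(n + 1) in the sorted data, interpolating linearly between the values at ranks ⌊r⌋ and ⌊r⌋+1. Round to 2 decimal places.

41.80

n = 12.
P10: r = 1.3; ranks 1–2 are 52, 54; interpolating gives 52.6.
P90: r = 11.7; ranks 11–12 are 93, 95; interpolating gives 94.4.
Difference: 94.4 − 52.6 = 41.8.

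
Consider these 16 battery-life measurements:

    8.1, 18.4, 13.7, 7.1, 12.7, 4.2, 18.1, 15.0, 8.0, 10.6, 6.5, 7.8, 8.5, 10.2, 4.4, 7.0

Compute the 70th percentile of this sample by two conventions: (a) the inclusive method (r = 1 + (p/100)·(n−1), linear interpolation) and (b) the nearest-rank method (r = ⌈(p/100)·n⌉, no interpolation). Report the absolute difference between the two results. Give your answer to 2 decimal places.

Sorted: 4.2, 4.4, 6.5, 7.0, 7.1, 7.8, 8.0, 8.1, 8.5, 10.2, 10.6, 12.7, 13.7, 15.0, 18.1, 18.4.
n = 16.
(a) r = 11.5; between ranks 11 (10.6) and 12 (12.7): 11.65.
(b) the nearest-rank method: rank 12 → 12.7.
|11.65 − 12.7| = 1.05.

1.05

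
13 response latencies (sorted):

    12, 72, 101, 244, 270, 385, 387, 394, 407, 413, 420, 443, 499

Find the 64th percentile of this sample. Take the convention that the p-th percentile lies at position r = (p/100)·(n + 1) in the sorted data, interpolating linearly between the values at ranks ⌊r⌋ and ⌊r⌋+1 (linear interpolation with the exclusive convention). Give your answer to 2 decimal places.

406.48

n = 13.
r = (64/100)·(13 + 1) = 8.96.
Rank 8 is 394 and rank 9 is 407.
Interpolate: 394 + 0.96·(407 − 394) = 394 + 0.96·13 = 406.48.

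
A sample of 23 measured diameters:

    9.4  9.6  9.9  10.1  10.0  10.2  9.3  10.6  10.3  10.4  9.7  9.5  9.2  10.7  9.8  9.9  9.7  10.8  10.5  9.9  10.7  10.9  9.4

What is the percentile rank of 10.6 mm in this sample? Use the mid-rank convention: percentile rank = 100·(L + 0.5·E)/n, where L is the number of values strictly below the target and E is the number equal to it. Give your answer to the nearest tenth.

80.4

Sorted: 9.2, 9.3, 9.4, 9.4, 9.5, 9.6, 9.7, 9.7, 9.8, 9.9, 9.9, 9.9, 10.0, 10.1, 10.2, 10.3, 10.4, 10.5, 10.6, 10.7, 10.7, 10.8, 10.9.
Count below 10.6: L = 18; count equal: E = 1; n = 23.
Percentile rank = 100·(18 + 0.5·1)/23 = 100·18.5/23 = 80.43.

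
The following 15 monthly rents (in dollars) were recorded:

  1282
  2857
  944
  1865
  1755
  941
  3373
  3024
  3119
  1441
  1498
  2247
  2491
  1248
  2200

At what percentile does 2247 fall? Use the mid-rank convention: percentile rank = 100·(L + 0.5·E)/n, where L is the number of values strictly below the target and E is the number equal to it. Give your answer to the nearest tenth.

63.3

Sorted: 941, 944, 1248, 1282, 1441, 1498, 1755, 1865, 2200, 2247, 2491, 2857, 3024, 3119, 3373.
Count below 2247: L = 9; count equal: E = 1; n = 15.
Percentile rank = 100·(9 + 0.5·1)/15 = 100·9.5/15 = 63.33.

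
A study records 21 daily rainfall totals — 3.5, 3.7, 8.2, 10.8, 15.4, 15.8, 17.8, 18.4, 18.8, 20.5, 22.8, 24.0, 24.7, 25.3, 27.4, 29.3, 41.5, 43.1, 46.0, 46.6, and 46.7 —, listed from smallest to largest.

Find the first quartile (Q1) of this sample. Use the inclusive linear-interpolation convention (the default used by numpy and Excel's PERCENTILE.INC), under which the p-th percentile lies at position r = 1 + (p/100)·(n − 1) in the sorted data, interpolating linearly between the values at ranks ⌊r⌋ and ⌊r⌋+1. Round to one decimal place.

n = 21.
r = 1 + (25/100)·(21 − 1) = 1 + 5 = 6.
r is an integer, so P25 is the value at rank 6: 15.8.

15.8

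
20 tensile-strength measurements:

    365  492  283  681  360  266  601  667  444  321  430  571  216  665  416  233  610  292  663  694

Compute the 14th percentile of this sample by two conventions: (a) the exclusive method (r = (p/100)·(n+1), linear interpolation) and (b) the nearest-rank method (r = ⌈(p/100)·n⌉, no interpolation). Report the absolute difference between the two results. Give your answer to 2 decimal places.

1.98

Sorted: 216, 233, 266, 283, 292, 321, 360, 365, 416, 430, 444, 492, 571, 601, 610, 663, 665, 667, 681, 694.
n = 20.
(a) r = 2.94; between ranks 2 (233) and 3 (266): 264.02.
(b) the nearest-rank method: rank 3 → 266.
|264.02 − 266| = 1.98.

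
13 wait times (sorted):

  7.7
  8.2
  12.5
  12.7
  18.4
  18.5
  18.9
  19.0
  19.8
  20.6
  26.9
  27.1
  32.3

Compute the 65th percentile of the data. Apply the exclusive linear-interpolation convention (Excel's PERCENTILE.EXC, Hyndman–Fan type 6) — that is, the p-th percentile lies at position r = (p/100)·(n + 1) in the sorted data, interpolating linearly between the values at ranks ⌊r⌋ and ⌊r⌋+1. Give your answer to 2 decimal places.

19.88

n = 13.
r = (65/100)·(13 + 1) = 9.1.
Rank 9 is 19.8 and rank 10 is 20.6.
Interpolate: 19.8 + 0.1·(20.6 − 19.8) = 19.8 + 0.1·0.8 = 19.88.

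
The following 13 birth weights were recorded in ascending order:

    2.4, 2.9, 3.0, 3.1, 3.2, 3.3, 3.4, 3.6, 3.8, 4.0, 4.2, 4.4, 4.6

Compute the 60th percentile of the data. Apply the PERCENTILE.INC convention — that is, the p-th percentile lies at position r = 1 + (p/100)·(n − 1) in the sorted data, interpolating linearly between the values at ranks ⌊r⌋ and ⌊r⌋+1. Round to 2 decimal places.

n = 13.
r = 1 + (60/100)·(13 − 1) = 1 + 7.2 = 8.2.
Rank 8 is 3.6 and rank 9 is 3.8.
Interpolate: 3.6 + 0.2·(3.8 − 3.6) = 3.6 + 0.2·0.2 = 3.64.

3.64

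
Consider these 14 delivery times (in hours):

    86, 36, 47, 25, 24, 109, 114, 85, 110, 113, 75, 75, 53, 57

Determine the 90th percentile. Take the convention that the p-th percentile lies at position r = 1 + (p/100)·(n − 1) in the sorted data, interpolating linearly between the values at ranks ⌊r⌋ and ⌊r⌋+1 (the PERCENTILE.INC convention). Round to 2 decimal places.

Sorted: 24, 25, 36, 47, 53, 57, 75, 75, 85, 86, 109, 110, 113, 114.
n = 14.
r = 1 + (90/100)·(14 − 1) = 1 + 11.7 = 12.7.
Rank 12 is 110 and rank 13 is 113.
Interpolate: 110 + 0.7·(113 − 110) = 110 + 0.7·3 = 112.1.

112.10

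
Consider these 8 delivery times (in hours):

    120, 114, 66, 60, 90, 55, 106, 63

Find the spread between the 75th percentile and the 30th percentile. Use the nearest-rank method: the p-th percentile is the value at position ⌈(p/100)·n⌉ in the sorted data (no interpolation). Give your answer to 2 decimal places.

Sorted: 55, 60, 63, 66, 90, 106, 114, 120.
n = 8.
P30: rank ⌈30/100·8⌉ = 3 → 63.
P75: rank ⌈75/100·8⌉ = 6 → 106.
Difference: 106 − 63 = 43.

43.00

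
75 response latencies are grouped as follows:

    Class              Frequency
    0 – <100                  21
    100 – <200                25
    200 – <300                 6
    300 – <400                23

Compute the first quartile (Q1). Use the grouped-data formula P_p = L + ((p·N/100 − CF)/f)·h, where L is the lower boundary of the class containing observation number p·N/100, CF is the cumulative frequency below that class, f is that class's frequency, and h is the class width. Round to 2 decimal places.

89.29

N = 75; target position k = 25/100 · 75 = 18.75.
Cumulative frequencies: 21, 46, 52, 75.
Observation 18.75 falls in the class 0 – <100.
L = 0, CF = 0, f = 21, h = 100.
P25 = 0 + ((18.75 − 0)/21)·100 = 0 + 89.2857 = 89.2857.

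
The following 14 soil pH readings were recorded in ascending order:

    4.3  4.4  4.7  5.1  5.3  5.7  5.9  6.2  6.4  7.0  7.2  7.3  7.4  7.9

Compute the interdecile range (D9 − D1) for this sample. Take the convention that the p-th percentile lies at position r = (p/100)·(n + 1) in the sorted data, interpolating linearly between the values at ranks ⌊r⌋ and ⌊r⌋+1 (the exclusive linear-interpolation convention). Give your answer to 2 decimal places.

3.30

n = 14.
P10: r = 1.5; ranks 1–2 are 4.3, 4.4; interpolating gives 4.35.
P90: r = 13.5; ranks 13–14 are 7.4, 7.9; interpolating gives 7.65.
Difference: 7.65 − 4.35 = 3.3.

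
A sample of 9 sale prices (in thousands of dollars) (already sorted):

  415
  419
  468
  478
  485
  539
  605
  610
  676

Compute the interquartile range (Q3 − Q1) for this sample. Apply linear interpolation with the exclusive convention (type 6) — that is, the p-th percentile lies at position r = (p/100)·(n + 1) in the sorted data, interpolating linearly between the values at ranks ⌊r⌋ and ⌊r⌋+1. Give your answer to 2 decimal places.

n = 9.
P25: r = 2.5; ranks 2–3 are 419, 468; interpolating gives 443.5.
P75: r = 7.5; ranks 7–8 are 605, 610; interpolating gives 607.5.
Difference: 607.5 − 443.5 = 164.

164.00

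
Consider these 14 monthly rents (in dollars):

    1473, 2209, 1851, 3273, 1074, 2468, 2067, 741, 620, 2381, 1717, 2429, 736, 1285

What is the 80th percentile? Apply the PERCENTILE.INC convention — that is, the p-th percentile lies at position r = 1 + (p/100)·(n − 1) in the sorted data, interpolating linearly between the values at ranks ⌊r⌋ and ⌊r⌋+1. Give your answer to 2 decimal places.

2400.20

Sorted: 620, 736, 741, 1074, 1285, 1473, 1717, 1851, 2067, 2209, 2381, 2429, 2468, 3273.
n = 14.
r = 1 + (80/100)·(14 − 1) = 1 + 10.4 = 11.4.
Rank 11 is 2381 and rank 12 is 2429.
Interpolate: 2381 + 0.4·(2429 − 2381) = 2381 + 0.4·48 = 2400.2.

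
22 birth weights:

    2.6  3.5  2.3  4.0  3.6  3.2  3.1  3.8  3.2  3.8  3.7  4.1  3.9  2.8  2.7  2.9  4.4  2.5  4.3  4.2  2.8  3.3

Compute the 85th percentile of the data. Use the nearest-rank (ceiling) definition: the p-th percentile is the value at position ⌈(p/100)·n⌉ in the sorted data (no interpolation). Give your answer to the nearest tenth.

Sorted: 2.3, 2.5, 2.6, 2.7, 2.8, 2.8, 2.9, 3.1, 3.2, 3.2, 3.3, 3.5, 3.6, 3.7, 3.8, 3.8, 3.9, 4.0, 4.1, 4.2, 4.3, 4.4.
n = 22.
Position = ⌈85/100 · 22⌉ = ⌈18.7⌉ = 19.
The value at rank 19 is 4.1.

4.1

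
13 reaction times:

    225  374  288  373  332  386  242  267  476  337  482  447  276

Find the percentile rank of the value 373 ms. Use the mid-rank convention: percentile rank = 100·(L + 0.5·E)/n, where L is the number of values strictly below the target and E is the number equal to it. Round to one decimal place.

57.7

Sorted: 225, 242, 267, 276, 288, 332, 337, 373, 374, 386, 447, 476, 482.
Count below 373: L = 7; count equal: E = 1; n = 13.
Percentile rank = 100·(7 + 0.5·1)/13 = 100·7.5/13 = 57.69.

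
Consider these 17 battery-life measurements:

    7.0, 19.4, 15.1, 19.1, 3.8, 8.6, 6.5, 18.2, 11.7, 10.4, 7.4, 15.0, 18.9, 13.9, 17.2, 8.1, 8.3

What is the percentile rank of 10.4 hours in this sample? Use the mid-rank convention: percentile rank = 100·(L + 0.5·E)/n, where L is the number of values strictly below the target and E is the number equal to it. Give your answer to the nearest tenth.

44.1

Sorted: 3.8, 6.5, 7.0, 7.4, 8.1, 8.3, 8.6, 10.4, 11.7, 13.9, 15.0, 15.1, 17.2, 18.2, 18.9, 19.1, 19.4.
Count below 10.4: L = 7; count equal: E = 1; n = 17.
Percentile rank = 100·(7 + 0.5·1)/17 = 100·7.5/17 = 44.12.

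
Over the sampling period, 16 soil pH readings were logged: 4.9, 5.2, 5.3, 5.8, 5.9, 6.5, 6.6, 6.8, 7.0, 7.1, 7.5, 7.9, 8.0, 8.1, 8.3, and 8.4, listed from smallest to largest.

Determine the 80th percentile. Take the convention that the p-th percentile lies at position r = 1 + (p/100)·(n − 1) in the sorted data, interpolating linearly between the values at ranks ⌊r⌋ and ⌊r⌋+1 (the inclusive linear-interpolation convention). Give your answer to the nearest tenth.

8.0

n = 16.
r = 1 + (80/100)·(16 − 1) = 1 + 12 = 13.
r is an integer, so P80 is the value at rank 13: 8.0.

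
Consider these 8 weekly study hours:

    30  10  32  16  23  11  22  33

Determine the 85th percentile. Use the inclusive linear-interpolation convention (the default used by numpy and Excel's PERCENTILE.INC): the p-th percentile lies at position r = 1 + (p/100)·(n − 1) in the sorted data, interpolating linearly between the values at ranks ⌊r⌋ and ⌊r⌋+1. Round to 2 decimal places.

31.90

Sorted: 10, 11, 16, 22, 23, 30, 32, 33.
n = 8.
r = 1 + (85/100)·(8 − 1) = 1 + 5.95 = 6.95.
Rank 6 is 30 and rank 7 is 32.
Interpolate: 30 + 0.95·(32 − 30) = 30 + 0.95·2 = 31.9.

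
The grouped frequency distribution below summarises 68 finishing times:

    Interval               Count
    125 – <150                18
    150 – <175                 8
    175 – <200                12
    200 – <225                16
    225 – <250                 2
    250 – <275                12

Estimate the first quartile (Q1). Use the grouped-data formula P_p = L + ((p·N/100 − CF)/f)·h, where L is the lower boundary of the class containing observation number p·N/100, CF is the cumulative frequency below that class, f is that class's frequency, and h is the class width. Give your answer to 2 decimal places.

148.61

N = 68; target position k = 25/100 · 68 = 17.
Cumulative frequencies: 18, 26, 38, 54, 56, 68.
Observation 17 falls in the class 125 – <150.
L = 125, CF = 0, f = 18, h = 25.
P25 = 125 + ((17 − 0)/18)·25 = 125 + 23.6111 = 148.611.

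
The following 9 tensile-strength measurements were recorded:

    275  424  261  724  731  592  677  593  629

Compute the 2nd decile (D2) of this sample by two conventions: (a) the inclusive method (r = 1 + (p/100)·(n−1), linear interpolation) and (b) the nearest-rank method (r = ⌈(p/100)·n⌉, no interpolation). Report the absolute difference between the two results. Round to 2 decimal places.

89.40

Sorted: 261, 275, 424, 592, 593, 629, 677, 724, 731.
n = 9.
(a) r = 2.6; between ranks 2 (275) and 3 (424): 364.4.
(b) the nearest-rank method: rank 2 → 275.
|364.4 − 275| = 89.4.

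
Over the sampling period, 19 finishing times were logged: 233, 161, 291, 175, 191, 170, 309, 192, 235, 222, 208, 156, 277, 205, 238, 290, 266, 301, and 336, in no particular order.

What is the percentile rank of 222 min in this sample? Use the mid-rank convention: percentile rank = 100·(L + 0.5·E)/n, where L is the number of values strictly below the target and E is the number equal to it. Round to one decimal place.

Sorted: 156, 161, 170, 175, 191, 192, 205, 208, 222, 233, 235, 238, 266, 277, 290, 291, 301, 309, 336.
Count below 222: L = 8; count equal: E = 1; n = 19.
Percentile rank = 100·(8 + 0.5·1)/19 = 100·8.5/19 = 44.74.

44.7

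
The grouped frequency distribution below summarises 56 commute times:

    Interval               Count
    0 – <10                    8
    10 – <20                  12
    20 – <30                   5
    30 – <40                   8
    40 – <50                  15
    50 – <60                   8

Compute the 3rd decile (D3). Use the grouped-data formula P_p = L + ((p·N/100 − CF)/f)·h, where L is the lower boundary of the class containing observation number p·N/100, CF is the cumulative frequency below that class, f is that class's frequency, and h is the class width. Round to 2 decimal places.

N = 56; target position k = 30/100 · 56 = 16.8.
Cumulative frequencies: 8, 20, 25, 33, 48, 56.
Observation 16.8 falls in the class 10 – <20.
L = 10, CF = 8, f = 12, h = 10.
P30 = 10 + ((16.8 − 8)/12)·10 = 10 + 7.33333 = 17.3333.

17.33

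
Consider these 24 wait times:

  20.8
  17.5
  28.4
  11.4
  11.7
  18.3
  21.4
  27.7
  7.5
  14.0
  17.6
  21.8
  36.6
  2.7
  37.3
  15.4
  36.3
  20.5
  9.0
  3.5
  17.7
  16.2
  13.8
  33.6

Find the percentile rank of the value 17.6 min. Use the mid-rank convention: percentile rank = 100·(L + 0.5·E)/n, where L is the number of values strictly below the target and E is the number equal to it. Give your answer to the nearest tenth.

47.9

Sorted: 2.7, 3.5, 7.5, 9.0, 11.4, 11.7, 13.8, 14.0, 15.4, 16.2, 17.5, 17.6, 17.7, 18.3, 20.5, 20.8, 21.4, 21.8, 27.7, 28.4, 33.6, 36.3, 36.6, 37.3.
Count below 17.6: L = 11; count equal: E = 1; n = 24.
Percentile rank = 100·(11 + 0.5·1)/24 = 100·11.5/24 = 47.92.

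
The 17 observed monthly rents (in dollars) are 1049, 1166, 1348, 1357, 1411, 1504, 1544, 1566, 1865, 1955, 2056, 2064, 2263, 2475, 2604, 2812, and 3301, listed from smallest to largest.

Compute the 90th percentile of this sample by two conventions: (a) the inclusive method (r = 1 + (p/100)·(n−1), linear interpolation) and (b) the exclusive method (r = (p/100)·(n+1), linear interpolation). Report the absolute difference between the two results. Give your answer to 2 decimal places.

n = 17.
(a) r = 15.4; between ranks 15 (2604) and 16 (2812): 2687.2.
(b) r = 16.2; between ranks 16 (2812) and 17 (3301): 2909.8.
|2687.2 − 2909.8| = 222.6.

222.60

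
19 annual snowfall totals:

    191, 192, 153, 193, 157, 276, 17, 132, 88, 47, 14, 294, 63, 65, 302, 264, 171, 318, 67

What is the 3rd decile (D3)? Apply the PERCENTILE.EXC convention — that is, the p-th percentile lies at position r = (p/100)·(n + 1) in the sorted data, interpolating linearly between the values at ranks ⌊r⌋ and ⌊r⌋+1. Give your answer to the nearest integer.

Sorted: 14, 17, 47, 63, 65, 67, 88, 132, 153, 157, 171, 191, 192, 193, 264, 276, 294, 302, 318.
n = 19.
r = (30/100)·(19 + 1) = 6.
r is an integer, so P30 is the value at rank 6: 67.

67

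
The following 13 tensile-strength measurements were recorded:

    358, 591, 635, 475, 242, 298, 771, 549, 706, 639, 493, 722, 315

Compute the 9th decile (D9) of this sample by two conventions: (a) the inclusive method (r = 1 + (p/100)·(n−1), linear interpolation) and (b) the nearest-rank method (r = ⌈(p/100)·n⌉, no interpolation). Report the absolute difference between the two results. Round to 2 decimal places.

3.20

Sorted: 242, 298, 315, 358, 475, 493, 549, 591, 635, 639, 706, 722, 771.
n = 13.
(a) r = 11.8; between ranks 11 (706) and 12 (722): 718.8.
(b) the nearest-rank method: rank 12 → 722.
|718.8 − 722| = 3.2.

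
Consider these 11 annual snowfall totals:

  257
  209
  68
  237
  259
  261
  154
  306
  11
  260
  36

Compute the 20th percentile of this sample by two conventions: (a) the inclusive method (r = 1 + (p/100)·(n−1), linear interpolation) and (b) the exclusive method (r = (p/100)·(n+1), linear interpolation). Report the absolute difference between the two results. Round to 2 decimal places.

Sorted: 11, 36, 68, 154, 209, 237, 257, 259, 260, 261, 306.
n = 11.
(a) r = 3 → value at rank 3 = 68.
(b) r = 2.4; between ranks 2 (36) and 3 (68): 48.8.
|68 − 48.8| = 19.2.

19.20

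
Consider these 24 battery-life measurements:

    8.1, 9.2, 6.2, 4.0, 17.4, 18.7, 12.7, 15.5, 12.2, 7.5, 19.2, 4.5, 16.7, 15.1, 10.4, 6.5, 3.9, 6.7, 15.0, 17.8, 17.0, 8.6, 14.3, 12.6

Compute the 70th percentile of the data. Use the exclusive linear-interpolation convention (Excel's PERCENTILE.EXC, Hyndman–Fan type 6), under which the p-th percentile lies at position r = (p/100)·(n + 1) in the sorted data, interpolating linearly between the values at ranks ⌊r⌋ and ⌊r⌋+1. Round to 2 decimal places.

Sorted: 3.9, 4.0, 4.5, 6.2, 6.5, 6.7, 7.5, 8.1, 8.6, 9.2, 10.4, 12.2, 12.6, 12.7, 14.3, 15.0, 15.1, 15.5, 16.7, 17.0, 17.4, 17.8, 18.7, 19.2.
n = 24.
r = (70/100)·(24 + 1) = 17.5.
Rank 17 is 15.1 and rank 18 is 15.5.
Interpolate: 15.1 + 0.5·(15.5 − 15.1) = 15.1 + 0.5·0.4 = 15.3.

15.30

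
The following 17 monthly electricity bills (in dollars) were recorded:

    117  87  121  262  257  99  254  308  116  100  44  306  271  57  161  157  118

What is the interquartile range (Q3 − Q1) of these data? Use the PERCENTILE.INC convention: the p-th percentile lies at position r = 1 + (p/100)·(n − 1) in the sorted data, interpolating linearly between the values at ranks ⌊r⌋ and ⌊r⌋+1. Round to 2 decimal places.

Sorted: 44, 57, 87, 99, 100, 116, 117, 118, 121, 157, 161, 254, 257, 262, 271, 306, 308.
n = 17.
P25: r = 5 (integer) → 100.
P75: r = 13 (integer) → 257.
Difference: 257 − 100 = 157.

157.00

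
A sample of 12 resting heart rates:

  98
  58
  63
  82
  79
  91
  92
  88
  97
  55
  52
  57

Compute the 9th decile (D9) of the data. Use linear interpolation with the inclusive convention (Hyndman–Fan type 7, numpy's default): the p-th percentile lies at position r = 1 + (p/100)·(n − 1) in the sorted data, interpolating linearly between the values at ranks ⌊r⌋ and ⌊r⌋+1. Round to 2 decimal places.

Sorted: 52, 55, 57, 58, 63, 79, 82, 88, 91, 92, 97, 98.
n = 12.
r = 1 + (90/100)·(12 − 1) = 1 + 9.9 = 10.9.
Rank 10 is 92 and rank 11 is 97.
Interpolate: 92 + 0.9·(97 − 92) = 92 + 0.9·5 = 96.5.

96.50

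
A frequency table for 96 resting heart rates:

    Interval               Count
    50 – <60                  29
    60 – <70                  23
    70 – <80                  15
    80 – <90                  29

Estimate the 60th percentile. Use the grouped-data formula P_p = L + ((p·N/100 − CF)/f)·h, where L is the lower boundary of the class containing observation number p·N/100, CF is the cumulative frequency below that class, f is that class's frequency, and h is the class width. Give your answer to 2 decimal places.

73.73

N = 96; target position k = 60/100 · 96 = 57.6.
Cumulative frequencies: 29, 52, 67, 96.
Observation 57.6 falls in the class 70 – <80.
L = 70, CF = 52, f = 15, h = 10.
P60 = 70 + ((57.6 − 52)/15)·10 = 70 + 3.73333 = 73.7333.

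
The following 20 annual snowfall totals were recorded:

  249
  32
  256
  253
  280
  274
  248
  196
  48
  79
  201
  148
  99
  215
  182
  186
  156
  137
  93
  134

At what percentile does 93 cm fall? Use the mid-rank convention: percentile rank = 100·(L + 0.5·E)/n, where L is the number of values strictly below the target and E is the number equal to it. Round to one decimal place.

17.5

Sorted: 32, 48, 79, 93, 99, 134, 137, 148, 156, 182, 186, 196, 201, 215, 248, 249, 253, 256, 274, 280.
Count below 93: L = 3; count equal: E = 1; n = 20.
Percentile rank = 100·(3 + 0.5·1)/20 = 100·3.5/20 = 17.5.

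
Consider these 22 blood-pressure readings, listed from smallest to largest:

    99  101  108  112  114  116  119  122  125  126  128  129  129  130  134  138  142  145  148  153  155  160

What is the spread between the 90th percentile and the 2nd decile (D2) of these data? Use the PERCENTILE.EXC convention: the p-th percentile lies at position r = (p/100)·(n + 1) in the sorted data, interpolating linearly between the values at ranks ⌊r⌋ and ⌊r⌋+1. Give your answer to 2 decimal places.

n = 22.
P20: r = 4.6; ranks 4–5 are 112, 114; interpolating gives 113.2.
P90: r = 20.7; ranks 20–21 are 153, 155; interpolating gives 154.4.
Difference: 154.4 − 113.2 = 41.2.

41.20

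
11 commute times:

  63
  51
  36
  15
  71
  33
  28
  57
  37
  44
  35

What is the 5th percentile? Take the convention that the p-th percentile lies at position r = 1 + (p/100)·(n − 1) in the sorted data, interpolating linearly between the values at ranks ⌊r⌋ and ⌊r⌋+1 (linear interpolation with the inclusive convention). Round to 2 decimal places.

21.50

Sorted: 15, 28, 33, 35, 36, 37, 44, 51, 57, 63, 71.
n = 11.
r = 1 + (5/100)·(11 − 1) = 1 + 0.5 = 1.5.
Rank 1 is 15 and rank 2 is 28.
Interpolate: 15 + 0.5·(28 − 15) = 15 + 0.5·13 = 21.5.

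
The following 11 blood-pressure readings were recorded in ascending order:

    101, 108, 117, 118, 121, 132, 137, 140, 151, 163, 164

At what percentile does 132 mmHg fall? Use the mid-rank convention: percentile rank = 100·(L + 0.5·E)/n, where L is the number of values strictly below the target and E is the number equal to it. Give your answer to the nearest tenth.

50.0

Count below 132: L = 5; count equal: E = 1; n = 11.
Percentile rank = 100·(5 + 0.5·1)/11 = 100·5.5/11 = 50.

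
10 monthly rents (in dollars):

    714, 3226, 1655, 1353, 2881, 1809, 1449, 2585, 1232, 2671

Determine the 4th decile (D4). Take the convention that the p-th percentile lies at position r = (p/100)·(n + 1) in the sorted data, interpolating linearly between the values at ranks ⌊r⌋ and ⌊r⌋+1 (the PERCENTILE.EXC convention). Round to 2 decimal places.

Sorted: 714, 1232, 1353, 1449, 1655, 1809, 2585, 2671, 2881, 3226.
n = 10.
r = (40/100)·(10 + 1) = 4.4.
Rank 4 is 1449 and rank 5 is 1655.
Interpolate: 1449 + 0.4·(1655 − 1449) = 1449 + 0.4·206 = 1531.4.

1531.40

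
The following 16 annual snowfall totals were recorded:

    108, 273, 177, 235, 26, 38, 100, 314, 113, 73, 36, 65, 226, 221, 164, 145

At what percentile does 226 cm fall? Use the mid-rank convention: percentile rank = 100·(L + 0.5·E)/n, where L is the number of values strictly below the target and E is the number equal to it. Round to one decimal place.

Sorted: 26, 36, 38, 65, 73, 100, 108, 113, 145, 164, 177, 221, 226, 235, 273, 314.
Count below 226: L = 12; count equal: E = 1; n = 16.
Percentile rank = 100·(12 + 0.5·1)/16 = 100·12.5/16 = 78.12.

78.1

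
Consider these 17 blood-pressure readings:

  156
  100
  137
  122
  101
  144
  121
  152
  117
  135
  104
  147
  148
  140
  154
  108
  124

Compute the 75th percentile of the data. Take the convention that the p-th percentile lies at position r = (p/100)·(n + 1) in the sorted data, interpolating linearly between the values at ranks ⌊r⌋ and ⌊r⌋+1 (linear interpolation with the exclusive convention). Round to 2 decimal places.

Sorted: 100, 101, 104, 108, 117, 121, 122, 124, 135, 137, 140, 144, 147, 148, 152, 154, 156.
n = 17.
r = (75/100)·(17 + 1) = 13.5.
Rank 13 is 147 and rank 14 is 148.
Interpolate: 147 + 0.5·(148 − 147) = 147 + 0.5·1 = 147.5.

147.50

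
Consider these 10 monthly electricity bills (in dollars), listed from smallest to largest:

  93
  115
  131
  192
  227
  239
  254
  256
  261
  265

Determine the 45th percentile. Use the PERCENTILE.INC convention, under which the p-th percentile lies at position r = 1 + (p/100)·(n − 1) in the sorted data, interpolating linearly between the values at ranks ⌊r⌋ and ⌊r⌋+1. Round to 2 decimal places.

n = 10.
r = 1 + (45/100)·(10 − 1) = 1 + 4.05 = 5.05.
Rank 5 is 227 and rank 6 is 239.
Interpolate: 227 + 0.05·(239 − 227) = 227 + 0.05·12 = 227.6.

227.60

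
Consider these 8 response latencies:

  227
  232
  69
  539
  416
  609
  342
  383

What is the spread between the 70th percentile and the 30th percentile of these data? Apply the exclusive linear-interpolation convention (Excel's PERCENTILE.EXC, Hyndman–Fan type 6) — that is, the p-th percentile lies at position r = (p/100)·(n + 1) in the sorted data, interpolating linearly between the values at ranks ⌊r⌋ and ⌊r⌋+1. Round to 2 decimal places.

Sorted: 69, 227, 232, 342, 383, 416, 539, 609.
n = 8.
P30: r = 2.7; ranks 2–3 are 227, 232; interpolating gives 230.5.
P70: r = 6.3; ranks 6–7 are 416, 539; interpolating gives 452.9.
Difference: 452.9 − 230.5 = 222.4.

222.40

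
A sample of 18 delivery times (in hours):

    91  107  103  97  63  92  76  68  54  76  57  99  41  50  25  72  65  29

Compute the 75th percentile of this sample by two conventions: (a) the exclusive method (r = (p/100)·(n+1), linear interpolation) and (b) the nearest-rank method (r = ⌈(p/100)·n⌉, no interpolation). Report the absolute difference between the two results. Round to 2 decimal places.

Sorted: 25, 29, 41, 50, 54, 57, 63, 65, 68, 72, 76, 76, 91, 92, 97, 99, 103, 107.
n = 18.
(a) r = 14.25; between ranks 14 (92) and 15 (97): 93.25.
(b) the nearest-rank method: rank 14 → 92.
|93.25 − 92| = 1.25.

1.25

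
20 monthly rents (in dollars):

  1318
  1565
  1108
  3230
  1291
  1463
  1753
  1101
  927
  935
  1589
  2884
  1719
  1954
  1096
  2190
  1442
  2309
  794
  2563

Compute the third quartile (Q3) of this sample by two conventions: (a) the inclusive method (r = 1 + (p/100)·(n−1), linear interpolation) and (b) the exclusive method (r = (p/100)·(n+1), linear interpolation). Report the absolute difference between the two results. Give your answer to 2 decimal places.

118.00

Sorted: 794, 927, 935, 1096, 1101, 1108, 1291, 1318, 1442, 1463, 1565, 1589, 1719, 1753, 1954, 2190, 2309, 2563, 2884, 3230.
n = 20.
(a) r = 15.25; between ranks 15 (1954) and 16 (2190): 2013.
(b) r = 15.75; between ranks 15 (1954) and 16 (2190): 2131.
|2013 − 2131| = 118.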